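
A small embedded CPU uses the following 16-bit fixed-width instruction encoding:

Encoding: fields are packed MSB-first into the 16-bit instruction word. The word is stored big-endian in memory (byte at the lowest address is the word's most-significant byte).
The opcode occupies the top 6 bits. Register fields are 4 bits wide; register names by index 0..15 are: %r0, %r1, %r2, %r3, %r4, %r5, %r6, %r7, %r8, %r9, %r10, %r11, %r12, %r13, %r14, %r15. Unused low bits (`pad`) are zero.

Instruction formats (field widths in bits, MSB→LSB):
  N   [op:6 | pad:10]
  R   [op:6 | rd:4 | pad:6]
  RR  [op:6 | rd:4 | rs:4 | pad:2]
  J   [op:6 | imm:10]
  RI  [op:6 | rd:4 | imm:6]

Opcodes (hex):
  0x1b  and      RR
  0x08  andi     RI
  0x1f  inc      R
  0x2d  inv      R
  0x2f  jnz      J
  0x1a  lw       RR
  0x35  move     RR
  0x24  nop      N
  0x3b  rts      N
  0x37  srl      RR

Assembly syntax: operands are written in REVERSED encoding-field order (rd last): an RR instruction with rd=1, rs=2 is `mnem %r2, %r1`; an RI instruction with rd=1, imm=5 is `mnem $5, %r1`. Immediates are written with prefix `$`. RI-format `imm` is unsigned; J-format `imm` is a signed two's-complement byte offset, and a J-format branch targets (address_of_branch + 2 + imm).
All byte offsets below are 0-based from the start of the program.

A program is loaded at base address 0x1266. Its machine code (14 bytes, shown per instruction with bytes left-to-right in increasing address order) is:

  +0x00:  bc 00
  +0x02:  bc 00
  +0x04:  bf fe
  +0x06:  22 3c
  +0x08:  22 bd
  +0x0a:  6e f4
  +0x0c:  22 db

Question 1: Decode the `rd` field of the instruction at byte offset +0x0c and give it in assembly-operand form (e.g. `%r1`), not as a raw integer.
%r11

@+0c  big-endian(22 db) = 0x22db
  opcode bits[15:10]=0x8: andi/RI
  rd@[9:6]=0xb ⇒ %r11
  imm@[5:0]=0x1b ⇒ $27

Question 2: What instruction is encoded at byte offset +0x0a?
+0x0a: 6e f4 ⇒ word 0x6ef4 (big)
  op=0x6ef4>>10=0x1b ⇒ and (RR)
  [9:6] rd=11 = %r11
  [5:2] rs=13 = %r13

and %r13, %r11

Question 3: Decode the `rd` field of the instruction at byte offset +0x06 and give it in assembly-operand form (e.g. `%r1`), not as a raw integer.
@+06  big-endian(22 3c) = 0x223c
  top 6b → 0x8 → andi [RI]
  [9:6] rd=8 = %r8
  [5:0] imm=60 = $60

%r8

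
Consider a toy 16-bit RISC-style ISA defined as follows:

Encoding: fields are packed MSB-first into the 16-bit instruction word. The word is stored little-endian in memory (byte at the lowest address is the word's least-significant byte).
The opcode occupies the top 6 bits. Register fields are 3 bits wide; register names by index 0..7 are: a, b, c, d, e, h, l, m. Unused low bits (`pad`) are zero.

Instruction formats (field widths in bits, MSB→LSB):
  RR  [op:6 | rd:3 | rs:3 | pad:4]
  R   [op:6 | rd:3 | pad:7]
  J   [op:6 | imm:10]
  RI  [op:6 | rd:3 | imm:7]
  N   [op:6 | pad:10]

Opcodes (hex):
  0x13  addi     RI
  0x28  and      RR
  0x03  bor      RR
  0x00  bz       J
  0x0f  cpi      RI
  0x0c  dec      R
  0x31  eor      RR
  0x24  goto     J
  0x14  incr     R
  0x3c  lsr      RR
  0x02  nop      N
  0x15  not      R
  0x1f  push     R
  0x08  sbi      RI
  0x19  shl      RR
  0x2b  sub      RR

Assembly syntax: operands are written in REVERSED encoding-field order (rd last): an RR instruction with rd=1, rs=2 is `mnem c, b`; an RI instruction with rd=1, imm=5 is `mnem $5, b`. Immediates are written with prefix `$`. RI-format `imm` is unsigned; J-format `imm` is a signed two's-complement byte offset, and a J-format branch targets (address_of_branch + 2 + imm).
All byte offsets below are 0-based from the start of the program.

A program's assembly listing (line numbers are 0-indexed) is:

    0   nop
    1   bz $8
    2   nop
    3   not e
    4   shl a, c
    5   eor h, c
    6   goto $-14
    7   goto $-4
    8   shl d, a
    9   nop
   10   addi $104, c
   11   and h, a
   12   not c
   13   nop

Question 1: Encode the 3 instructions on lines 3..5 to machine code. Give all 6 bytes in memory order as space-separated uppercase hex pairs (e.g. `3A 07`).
3. not fields op=0x15:6|rd=4:3|pad=0:7 → word 5600h → 00 56
4. shl fields op=0x19:6|rd=2:3|rs=0:3|pad=0:4 → word 6500h → 00 65
5. eor fields op=0x31:6|rd=2:3|rs=5:3|pad=0:4 → word c550h → 50 c5

00 56 00 65 50 C5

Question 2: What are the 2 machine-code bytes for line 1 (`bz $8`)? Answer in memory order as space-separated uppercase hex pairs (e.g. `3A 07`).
line 1 (bz): pack op=0x0:6|imm=8:10 = 0x0008; little→ 08 00

08 00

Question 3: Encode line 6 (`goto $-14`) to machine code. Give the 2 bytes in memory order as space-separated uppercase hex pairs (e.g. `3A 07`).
6. goto fields op=0x24:6|imm=-14:10 → word 93f2h → f2 93

F2 93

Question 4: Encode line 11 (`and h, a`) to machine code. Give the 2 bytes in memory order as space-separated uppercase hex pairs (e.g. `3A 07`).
L11: and op=0x28:6|rd=0:3|rs=5:3|pad=0:4 ⇒ 0xa050 ⇒ little 50 a0

50 A0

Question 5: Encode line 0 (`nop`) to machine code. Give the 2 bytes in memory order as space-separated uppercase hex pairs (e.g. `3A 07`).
00 08

0. nop fields op=0x2:6|pad=0:10 → word 0800h → 00 08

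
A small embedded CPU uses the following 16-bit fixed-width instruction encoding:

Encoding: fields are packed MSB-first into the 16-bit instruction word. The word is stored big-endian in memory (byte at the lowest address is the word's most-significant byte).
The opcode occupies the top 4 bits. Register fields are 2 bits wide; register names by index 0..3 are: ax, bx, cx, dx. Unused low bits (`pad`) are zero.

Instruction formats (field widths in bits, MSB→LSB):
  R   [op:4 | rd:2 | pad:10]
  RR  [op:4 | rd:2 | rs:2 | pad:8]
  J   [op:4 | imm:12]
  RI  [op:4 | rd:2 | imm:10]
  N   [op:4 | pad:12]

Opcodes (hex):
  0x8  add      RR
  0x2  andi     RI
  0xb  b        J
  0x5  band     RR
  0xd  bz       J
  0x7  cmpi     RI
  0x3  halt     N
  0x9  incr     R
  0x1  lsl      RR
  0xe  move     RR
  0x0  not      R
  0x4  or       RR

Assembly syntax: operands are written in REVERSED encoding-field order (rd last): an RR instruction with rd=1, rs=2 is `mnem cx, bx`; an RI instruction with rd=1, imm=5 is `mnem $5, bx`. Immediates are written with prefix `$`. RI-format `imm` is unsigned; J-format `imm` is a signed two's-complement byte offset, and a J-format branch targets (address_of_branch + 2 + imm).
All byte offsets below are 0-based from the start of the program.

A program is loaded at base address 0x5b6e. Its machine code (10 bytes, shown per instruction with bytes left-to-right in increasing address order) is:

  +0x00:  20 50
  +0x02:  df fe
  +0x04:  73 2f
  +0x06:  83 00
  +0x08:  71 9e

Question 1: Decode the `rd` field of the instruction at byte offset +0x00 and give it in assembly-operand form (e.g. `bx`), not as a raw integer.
ax

[00] 20 50 → 0x2050
  op=0x2050>>12=0x2 ⇒ andi (RI)
  rd: (w>>10)&0x3=0x0 → ax
  imm: (w>>0)&0x3ff=0x50 → $80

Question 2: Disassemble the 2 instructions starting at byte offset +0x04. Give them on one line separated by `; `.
+0x04: 73 2f ⇒ word 0x732f (big)
  top 4b → 0x7 → cmpi [RI]
  rd: (w>>10)&0x3=0x0 → ax
  imm: (w>>0)&0x3ff=0x32f → $815
+0x06: 83 00 ⇒ word 0x8300 (big)
  top 4b → 0x8 → add [RR]
  rd: (w>>10)&0x3=0x0 → ax
  rs: (w>>8)&0x3=0x3 → dx

cmpi $815, ax; add dx, ax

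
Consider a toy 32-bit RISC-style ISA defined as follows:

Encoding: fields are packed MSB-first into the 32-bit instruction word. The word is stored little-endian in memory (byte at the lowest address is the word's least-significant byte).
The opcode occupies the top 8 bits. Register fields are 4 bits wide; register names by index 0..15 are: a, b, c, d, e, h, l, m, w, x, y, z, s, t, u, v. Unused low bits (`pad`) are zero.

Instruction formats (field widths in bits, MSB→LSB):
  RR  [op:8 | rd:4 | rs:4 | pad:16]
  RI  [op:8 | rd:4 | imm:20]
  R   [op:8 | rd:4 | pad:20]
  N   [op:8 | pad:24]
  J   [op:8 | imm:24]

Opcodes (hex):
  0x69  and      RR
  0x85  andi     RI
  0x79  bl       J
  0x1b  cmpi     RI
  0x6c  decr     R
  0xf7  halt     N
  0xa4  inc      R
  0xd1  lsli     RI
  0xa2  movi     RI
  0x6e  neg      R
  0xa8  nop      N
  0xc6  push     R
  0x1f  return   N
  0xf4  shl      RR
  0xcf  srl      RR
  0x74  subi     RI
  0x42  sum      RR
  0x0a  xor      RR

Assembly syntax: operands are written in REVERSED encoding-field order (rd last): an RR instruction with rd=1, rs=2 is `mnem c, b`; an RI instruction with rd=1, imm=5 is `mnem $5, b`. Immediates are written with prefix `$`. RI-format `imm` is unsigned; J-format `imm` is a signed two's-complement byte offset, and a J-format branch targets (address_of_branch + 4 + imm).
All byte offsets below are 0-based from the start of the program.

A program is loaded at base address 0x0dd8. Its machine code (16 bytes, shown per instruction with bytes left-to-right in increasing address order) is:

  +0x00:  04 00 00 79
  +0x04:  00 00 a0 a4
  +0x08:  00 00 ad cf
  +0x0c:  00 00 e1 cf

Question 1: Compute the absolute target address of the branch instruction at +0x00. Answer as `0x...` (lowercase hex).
0x0de0

@+00  little-endian(04 00 00 79) = 0x79000004
  op=0x79000004>>24=0x79 ⇒ bl (J)
  imm@[23:0]=0x4 ⇒ $4
  target = base 0x0dd8 + off 0x00 + 4 + imm 4 = 0x0de0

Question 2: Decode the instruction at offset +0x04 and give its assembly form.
[04] 00 00 a0 a4 → 0xa4a00000
  op=0xa4a00000>>24=0xa4 ⇒ inc (R)
  [23:20] rd=10 = y

inc y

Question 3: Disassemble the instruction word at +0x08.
[08] 00 00 ad cf → 0xcfad0000
  top 8b → 0xcf → srl [RR]
  [23:20] rd=10 = y
  [19:16] rs=13 = t

srl t, y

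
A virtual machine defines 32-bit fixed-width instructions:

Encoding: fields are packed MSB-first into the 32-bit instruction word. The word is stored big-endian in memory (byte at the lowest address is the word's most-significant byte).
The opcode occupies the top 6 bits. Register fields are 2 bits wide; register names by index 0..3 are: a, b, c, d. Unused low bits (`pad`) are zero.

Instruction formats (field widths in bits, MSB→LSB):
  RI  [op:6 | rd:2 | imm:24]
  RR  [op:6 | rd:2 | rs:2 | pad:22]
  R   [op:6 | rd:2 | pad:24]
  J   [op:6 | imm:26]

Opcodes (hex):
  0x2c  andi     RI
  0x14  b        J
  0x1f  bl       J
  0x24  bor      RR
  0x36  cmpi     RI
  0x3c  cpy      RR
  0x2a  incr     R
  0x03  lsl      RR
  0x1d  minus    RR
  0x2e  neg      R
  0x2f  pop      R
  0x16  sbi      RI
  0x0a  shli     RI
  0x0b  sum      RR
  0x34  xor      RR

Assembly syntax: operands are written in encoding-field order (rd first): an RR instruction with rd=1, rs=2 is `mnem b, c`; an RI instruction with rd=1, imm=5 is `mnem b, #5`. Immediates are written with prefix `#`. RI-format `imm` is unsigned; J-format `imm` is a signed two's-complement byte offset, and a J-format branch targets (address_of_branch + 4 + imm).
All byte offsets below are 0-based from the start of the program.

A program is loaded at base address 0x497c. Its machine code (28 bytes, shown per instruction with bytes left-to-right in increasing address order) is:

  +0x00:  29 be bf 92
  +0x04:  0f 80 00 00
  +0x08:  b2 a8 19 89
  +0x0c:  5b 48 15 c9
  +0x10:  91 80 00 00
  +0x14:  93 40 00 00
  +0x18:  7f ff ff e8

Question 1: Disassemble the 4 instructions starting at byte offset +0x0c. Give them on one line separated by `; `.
sbi d, #4724169; bor b, c; bor d, b; bl #-24

[0c] 5b 48 15 c9 → 0x5b4815c9
  op=0x5b4815c9>>26=0x16 ⇒ sbi (RI)
  rd@[25:24]=0x3 ⇒ d
  imm@[23:0]=0x4815c9 ⇒ #4724169
[10] 91 80 00 00 → 0x91800000
  op=0x91800000>>26=0x24 ⇒ bor (RR)
  rd@[25:24]=0x1 ⇒ b
  rs@[23:22]=0x2 ⇒ c
[14] 93 40 00 00 → 0x93400000
  op=0x93400000>>26=0x24 ⇒ bor (RR)
  rd@[25:24]=0x3 ⇒ d
  rs@[23:22]=0x1 ⇒ b
[18] 7f ff ff e8 → 0x7fffffe8
  op=0x7fffffe8>>26=0x1f ⇒ bl (J)
  imm@[25:0]=0x3ffffe8 (s26→-24) ⇒ #-24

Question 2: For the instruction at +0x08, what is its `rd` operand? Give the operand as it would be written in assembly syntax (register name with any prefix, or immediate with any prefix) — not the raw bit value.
+0x08: b2 a8 19 89 ⇒ word 0xb2a81989 (big)
  top 6b → 0x2c → andi [RI]
  rd: (w>>24)&0x3=0x2 → c
  imm: (w>>0)&0xffffff=0xa81989 → #11016585

c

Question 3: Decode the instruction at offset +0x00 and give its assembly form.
shli b, #12500882

off 0x00: read 29 be bf 92 as big → 0x29bebf92
  opcode bits[31:26]=0xa: shli/RI
  rd@[25:24]=0x1 ⇒ b
  imm@[23:0]=0xbebf92 ⇒ #12500882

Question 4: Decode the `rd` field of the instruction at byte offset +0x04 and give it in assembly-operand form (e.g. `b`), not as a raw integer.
d

+0x04: 0f 80 00 00 ⇒ word 0x0f800000 (big)
  opcode bits[31:26]=0x3: lsl/RR
  rd: (w>>24)&0x3=0x3 → d
  rs: (w>>22)&0x3=0x2 → c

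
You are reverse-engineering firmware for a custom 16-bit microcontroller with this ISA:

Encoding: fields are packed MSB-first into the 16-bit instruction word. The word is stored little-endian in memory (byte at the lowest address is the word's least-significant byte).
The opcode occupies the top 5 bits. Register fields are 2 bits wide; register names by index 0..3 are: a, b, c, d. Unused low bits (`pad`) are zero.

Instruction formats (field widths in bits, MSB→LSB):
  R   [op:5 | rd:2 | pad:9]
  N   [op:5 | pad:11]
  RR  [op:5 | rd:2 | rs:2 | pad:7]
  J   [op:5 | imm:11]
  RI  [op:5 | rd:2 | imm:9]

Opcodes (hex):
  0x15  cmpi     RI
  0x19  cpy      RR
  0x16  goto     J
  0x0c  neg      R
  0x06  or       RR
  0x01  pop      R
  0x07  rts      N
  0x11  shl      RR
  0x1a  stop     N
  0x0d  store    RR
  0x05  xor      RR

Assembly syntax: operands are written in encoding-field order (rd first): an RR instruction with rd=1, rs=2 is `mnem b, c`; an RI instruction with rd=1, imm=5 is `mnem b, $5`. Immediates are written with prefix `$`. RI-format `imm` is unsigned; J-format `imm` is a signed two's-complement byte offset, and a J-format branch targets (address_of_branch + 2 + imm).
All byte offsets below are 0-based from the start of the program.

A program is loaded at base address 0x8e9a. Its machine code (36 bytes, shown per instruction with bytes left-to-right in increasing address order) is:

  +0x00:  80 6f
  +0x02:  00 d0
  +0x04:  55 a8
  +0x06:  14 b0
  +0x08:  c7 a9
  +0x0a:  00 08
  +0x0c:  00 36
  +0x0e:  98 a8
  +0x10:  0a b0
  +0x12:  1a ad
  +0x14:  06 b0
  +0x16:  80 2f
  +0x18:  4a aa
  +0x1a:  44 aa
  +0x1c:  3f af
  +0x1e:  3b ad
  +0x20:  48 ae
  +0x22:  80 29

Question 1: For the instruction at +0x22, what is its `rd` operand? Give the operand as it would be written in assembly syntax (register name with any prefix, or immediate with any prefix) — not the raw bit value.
[22] 80 29 → 0x2980
  opcode bits[15:11]=0x5: xor/RR
  rd@[10:9]=0x0 ⇒ a
  rs@[8:7]=0x3 ⇒ d

a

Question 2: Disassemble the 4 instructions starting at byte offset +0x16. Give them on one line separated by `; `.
[16] 80 2f → 0x2f80
  top 5b → 0x5 → xor [RR]
  [10:9] rd=3 = d
  [8:7] rs=3 = d
[18] 4a aa → 0xaa4a
  top 5b → 0x15 → cmpi [RI]
  [10:9] rd=1 = b
  [8:0] imm=74 = $74
[1a] 44 aa → 0xaa44
  top 5b → 0x15 → cmpi [RI]
  [10:9] rd=1 = b
  [8:0] imm=68 = $68
[1c] 3f af → 0xaf3f
  top 5b → 0x15 → cmpi [RI]
  [10:9] rd=3 = d
  [8:0] imm=319 = $319

xor d, d; cmpi b, $74; cmpi b, $68; cmpi d, $319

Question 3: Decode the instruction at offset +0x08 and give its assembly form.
cmpi a, $455

+0x08: c7 a9 ⇒ word 0xa9c7 (little)
  op=0xa9c7>>11=0x15 ⇒ cmpi (RI)
  rd@[10:9]=0x0 ⇒ a
  imm@[8:0]=0x1c7 ⇒ $455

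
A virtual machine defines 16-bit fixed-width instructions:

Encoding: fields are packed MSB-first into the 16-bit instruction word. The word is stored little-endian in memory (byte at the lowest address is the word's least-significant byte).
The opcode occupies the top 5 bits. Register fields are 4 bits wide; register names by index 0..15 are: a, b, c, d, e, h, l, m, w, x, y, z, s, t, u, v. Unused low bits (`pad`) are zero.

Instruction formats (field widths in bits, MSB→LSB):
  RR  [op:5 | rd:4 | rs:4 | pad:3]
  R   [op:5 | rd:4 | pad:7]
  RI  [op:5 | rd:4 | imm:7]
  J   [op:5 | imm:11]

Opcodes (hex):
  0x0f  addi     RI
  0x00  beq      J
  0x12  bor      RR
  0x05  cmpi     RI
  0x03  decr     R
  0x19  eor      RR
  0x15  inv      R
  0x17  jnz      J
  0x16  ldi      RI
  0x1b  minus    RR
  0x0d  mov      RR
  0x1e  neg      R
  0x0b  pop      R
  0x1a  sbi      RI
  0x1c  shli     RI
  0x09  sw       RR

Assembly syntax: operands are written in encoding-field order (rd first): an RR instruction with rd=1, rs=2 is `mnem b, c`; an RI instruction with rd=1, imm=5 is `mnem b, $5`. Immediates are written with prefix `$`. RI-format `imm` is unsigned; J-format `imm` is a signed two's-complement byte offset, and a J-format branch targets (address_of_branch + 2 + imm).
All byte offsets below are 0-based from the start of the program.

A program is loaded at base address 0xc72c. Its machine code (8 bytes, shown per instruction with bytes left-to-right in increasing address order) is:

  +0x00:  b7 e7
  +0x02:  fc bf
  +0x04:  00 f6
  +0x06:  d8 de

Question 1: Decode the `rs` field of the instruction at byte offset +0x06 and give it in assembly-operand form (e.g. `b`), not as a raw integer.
z

[06] d8 de → 0xded8
  top 5b → 0x1b → minus [RR]
  rd: (w>>7)&0xf=0xd → t
  rs: (w>>3)&0xf=0xb → z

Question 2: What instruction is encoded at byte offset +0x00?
@+00  little-endian(b7 e7) = 0xe7b7
  top 5b → 0x1c → shli [RI]
  rd@[10:7]=0xf ⇒ v
  imm@[6:0]=0x37 ⇒ $55

shli v, $55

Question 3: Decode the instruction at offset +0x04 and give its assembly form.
off 0x04: read 00 f6 as little → 0xf600
  opcode bits[15:11]=0x1e: neg/R
  rd: (w>>7)&0xf=0xc → s

neg s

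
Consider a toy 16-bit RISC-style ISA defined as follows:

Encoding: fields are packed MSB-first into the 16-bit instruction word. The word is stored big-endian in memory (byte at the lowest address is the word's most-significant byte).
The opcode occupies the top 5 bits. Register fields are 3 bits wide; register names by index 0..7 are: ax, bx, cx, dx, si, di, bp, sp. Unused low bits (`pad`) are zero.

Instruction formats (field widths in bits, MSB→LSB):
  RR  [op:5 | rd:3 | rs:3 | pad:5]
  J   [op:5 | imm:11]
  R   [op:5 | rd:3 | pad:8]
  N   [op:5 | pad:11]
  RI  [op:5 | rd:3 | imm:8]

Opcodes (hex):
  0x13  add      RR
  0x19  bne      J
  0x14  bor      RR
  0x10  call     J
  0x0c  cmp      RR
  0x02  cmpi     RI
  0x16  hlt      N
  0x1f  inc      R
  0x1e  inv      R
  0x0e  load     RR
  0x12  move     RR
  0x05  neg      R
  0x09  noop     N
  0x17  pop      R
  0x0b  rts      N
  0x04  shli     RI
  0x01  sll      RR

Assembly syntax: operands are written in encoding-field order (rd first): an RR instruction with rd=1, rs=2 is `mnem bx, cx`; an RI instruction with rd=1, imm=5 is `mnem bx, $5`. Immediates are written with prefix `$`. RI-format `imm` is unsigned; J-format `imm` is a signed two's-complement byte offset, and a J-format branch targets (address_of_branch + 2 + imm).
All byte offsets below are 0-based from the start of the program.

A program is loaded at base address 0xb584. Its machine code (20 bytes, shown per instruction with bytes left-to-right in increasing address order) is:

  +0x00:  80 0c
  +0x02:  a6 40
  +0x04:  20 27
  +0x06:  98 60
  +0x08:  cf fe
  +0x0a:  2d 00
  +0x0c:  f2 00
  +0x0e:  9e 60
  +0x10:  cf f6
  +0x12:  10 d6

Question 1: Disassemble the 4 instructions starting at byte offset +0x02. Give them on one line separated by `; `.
bor bp, cx; shli ax, $39; add ax, dx; bne $-2

@+02  big-endian(a6 40) = 0xa640
  top 5b → 0x14 → bor [RR]
  rd: (w>>8)&0x7=0x6 → bp
  rs: (w>>5)&0x7=0x2 → cx
@+04  big-endian(20 27) = 0x2027
  top 5b → 0x4 → shli [RI]
  rd: (w>>8)&0x7=0x0 → ax
  imm: (w>>0)&0xff=0x27 → $39
@+06  big-endian(98 60) = 0x9860
  top 5b → 0x13 → add [RR]
  rd: (w>>8)&0x7=0x0 → ax
  rs: (w>>5)&0x7=0x3 → dx
@+08  big-endian(cf fe) = 0xcffe
  top 5b → 0x19 → bne [J]
  imm: (w>>0)&0x7ff=0x7fe (s11→-2) → $-2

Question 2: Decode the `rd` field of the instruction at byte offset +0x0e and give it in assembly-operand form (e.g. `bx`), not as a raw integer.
+0x0e: 9e 60 ⇒ word 0x9e60 (big)
  op=0x9e60>>11=0x13 ⇒ add (RR)
  rd: (w>>8)&0x7=0x6 → bp
  rs: (w>>5)&0x7=0x3 → dx

bp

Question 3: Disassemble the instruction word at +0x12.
off 0x12: read 10 d6 as big → 0x10d6
  op=0x10d6>>11=0x2 ⇒ cmpi (RI)
  [10:8] rd=0 = ax
  [7:0] imm=214 = $214

cmpi ax, $214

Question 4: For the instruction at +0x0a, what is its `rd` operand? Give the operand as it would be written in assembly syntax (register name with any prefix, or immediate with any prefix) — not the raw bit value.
di

@+0a  big-endian(2d 00) = 0x2d00
  top 5b → 0x5 → neg [R]
  [10:8] rd=5 = di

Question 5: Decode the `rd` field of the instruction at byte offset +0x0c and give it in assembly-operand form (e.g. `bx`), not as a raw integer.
off 0x0c: read f2 00 as big → 0xf200
  top 5b → 0x1e → inv [R]
  rd: (w>>8)&0x7=0x2 → cx

cx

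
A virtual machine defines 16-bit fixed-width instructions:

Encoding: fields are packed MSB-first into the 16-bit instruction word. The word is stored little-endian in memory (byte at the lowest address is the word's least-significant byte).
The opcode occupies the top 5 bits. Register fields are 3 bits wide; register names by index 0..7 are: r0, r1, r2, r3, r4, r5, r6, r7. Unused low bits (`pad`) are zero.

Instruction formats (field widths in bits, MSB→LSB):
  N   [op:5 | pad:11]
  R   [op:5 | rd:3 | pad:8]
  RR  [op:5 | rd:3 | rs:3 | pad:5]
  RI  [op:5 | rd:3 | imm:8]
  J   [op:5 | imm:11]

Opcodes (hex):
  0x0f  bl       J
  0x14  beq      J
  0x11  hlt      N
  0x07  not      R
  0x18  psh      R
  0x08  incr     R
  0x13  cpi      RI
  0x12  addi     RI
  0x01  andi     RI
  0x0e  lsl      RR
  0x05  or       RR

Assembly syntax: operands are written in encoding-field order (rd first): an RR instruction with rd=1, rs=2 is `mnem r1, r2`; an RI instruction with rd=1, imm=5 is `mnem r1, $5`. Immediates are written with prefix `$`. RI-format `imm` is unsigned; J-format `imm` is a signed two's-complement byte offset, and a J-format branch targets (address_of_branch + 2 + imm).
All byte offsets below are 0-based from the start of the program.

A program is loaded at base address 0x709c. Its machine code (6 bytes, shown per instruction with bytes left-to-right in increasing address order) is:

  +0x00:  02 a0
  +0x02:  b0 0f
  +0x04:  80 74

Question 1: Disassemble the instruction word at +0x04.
@+04  little-endian(80 74) = 0x7480
  op=0x7480>>11=0xe ⇒ lsl (RR)
  rd: (w>>8)&0x7=0x4 → r4
  rs: (w>>5)&0x7=0x4 → r4

lsl r4, r4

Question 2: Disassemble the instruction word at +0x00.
+0x00: 02 a0 ⇒ word 0xa002 (little)
  op=0xa002>>11=0x14 ⇒ beq (J)
  imm@[10:0]=0x2 ⇒ $2

beq $2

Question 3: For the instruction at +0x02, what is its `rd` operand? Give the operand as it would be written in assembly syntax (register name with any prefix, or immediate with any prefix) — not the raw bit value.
@+02  little-endian(b0 0f) = 0x0fb0
  op=0x0fb0>>11=0x1 ⇒ andi (RI)
  rd@[10:8]=0x7 ⇒ r7
  imm@[7:0]=0xb0 ⇒ $176

r7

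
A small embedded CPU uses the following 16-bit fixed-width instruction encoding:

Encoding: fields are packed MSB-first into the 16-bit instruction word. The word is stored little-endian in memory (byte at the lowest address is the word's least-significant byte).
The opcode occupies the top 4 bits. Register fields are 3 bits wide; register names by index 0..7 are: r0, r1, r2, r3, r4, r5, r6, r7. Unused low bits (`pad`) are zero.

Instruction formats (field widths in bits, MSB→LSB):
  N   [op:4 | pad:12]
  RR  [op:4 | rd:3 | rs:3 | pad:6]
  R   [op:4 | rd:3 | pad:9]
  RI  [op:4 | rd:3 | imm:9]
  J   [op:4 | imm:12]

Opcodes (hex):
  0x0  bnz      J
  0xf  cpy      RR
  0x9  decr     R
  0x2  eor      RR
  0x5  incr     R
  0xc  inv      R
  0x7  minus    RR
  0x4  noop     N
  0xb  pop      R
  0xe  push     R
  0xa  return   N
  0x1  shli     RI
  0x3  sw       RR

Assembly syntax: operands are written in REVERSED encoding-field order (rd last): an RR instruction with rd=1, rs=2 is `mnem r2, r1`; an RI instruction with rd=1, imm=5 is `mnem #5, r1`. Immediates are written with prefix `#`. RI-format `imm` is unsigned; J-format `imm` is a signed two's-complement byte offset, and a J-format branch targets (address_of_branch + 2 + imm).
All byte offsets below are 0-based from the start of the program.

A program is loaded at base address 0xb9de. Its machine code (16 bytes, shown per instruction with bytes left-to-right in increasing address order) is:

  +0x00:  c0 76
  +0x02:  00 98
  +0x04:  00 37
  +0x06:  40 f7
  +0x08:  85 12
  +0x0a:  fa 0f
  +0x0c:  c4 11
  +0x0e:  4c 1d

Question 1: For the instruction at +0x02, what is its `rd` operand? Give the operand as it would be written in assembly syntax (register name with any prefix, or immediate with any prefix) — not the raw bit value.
r4

[02] 00 98 → 0x9800
  opcode bits[15:12]=0x9: decr/R
  rd: (w>>9)&0x7=0x4 → r4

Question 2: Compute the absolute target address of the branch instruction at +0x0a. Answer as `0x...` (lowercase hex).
+0x0a: fa 0f ⇒ word 0x0ffa (little)
  opcode bits[15:12]=0x0: bnz/J
  imm: (w>>0)&0xfff=0xffa (s12→-6) → #-6
  target = base 0xb9de + off 0x0a + 2 + imm -6 = 0xb9e4

0xb9e4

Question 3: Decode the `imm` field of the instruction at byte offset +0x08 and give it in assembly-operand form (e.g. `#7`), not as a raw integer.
#133

off 0x08: read 85 12 as little → 0x1285
  top 4b → 0x1 → shli [RI]
  [11:9] rd=1 = r1
  [8:0] imm=133 = #133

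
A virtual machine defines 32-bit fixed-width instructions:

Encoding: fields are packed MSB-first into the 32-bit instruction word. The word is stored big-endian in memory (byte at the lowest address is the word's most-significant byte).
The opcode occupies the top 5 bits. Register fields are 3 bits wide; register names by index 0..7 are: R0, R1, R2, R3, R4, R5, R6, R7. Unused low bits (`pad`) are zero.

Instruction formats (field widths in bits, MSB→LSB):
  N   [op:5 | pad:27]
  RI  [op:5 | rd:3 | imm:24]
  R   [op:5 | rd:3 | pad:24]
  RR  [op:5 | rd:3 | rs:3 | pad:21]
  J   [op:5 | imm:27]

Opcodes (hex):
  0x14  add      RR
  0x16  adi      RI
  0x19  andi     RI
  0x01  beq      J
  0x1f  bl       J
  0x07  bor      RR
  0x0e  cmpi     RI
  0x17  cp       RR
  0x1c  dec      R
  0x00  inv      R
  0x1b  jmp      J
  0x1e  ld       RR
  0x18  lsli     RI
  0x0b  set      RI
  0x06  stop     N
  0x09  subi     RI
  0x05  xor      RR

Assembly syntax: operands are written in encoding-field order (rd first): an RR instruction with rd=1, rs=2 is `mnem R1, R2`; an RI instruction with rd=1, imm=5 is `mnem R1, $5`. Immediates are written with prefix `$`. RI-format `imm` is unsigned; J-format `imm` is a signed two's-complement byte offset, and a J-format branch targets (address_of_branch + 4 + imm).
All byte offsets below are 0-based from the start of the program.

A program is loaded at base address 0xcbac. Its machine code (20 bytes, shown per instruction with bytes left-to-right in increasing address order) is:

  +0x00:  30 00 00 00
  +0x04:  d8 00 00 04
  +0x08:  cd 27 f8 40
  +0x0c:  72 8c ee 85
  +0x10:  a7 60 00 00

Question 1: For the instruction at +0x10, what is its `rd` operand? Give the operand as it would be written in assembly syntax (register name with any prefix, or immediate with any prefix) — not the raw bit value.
R7

off 0x10: read a7 60 00 00 as big → 0xa7600000
  top 5b → 0x14 → add [RR]
  [26:24] rd=7 = R7
  [23:21] rs=3 = R3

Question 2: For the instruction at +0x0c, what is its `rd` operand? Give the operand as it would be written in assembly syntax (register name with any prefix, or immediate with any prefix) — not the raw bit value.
+0x0c: 72 8c ee 85 ⇒ word 0x728cee85 (big)
  op=0x728cee85>>27=0xe ⇒ cmpi (RI)
  rd@[26:24]=0x2 ⇒ R2
  imm@[23:0]=0x8cee85 ⇒ $9236101

R2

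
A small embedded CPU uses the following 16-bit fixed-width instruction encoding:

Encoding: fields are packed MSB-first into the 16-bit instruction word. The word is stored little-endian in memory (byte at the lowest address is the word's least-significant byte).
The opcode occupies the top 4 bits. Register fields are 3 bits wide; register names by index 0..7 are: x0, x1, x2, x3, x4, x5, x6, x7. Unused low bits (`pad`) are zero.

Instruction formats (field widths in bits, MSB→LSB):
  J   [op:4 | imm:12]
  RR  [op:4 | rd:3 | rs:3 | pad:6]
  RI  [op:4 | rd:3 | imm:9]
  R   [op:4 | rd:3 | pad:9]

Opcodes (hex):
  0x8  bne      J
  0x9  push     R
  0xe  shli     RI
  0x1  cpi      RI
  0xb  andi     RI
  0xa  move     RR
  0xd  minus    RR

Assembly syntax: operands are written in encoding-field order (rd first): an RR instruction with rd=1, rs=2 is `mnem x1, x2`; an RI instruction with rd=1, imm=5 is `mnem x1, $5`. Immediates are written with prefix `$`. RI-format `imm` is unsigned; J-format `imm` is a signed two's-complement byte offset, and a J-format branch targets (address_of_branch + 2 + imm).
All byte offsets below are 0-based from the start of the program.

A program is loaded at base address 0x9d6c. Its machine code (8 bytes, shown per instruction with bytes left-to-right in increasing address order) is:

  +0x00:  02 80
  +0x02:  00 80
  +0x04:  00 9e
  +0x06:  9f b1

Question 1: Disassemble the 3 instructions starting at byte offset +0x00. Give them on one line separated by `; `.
@+00  little-endian(02 80) = 0x8002
  top 4b → 0x8 → bne [J]
  [11:0] imm=2 = $2
@+02  little-endian(00 80) = 0x8000
  top 4b → 0x8 → bne [J]
  [11:0] imm=0 = $0
@+04  little-endian(00 9e) = 0x9e00
  top 4b → 0x9 → push [R]
  [11:9] rd=7 = x7

bne $2; bne $0; push x7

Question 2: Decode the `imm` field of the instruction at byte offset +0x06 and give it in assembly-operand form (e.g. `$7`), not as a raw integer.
$415

+0x06: 9f b1 ⇒ word 0xb19f (little)
  opcode bits[15:12]=0xb: andi/RI
  rd: (w>>9)&0x7=0x0 → x0
  imm: (w>>0)&0x1ff=0x19f → $415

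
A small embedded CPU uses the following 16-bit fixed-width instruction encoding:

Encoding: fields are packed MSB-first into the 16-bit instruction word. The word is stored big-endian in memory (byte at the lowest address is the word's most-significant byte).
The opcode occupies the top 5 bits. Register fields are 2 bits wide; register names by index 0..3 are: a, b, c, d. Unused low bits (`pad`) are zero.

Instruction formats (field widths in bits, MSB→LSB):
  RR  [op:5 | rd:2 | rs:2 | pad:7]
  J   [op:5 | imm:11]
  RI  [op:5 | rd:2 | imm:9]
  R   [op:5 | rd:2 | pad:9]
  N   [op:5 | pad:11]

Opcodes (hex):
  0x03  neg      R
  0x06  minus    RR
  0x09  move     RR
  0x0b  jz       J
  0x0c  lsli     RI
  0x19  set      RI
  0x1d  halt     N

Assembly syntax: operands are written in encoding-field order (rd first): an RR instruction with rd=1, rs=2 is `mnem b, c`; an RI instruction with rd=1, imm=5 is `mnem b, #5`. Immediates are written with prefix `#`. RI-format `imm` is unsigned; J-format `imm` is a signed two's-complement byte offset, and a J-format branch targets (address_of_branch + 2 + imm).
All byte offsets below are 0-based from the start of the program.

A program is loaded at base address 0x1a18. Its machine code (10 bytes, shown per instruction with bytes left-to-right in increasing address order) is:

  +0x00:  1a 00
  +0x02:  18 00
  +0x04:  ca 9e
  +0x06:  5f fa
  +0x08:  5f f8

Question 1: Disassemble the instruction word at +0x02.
@+02  big-endian(18 00) = 0x1800
  op=0x1800>>11=0x3 ⇒ neg (R)
  rd: (w>>9)&0x3=0x0 → a

neg a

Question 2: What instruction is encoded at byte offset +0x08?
[08] 5f f8 → 0x5ff8
  op=0x5ff8>>11=0xb ⇒ jz (J)
  imm@[10:0]=0x7f8 (s11→-8) ⇒ #-8

jz #-8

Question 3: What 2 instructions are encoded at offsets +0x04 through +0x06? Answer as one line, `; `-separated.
set b, #158; jz #-6

@+04  big-endian(ca 9e) = 0xca9e
  opcode bits[15:11]=0x19: set/RI
  [10:9] rd=1 = b
  [8:0] imm=158 = #158
@+06  big-endian(5f fa) = 0x5ffa
  opcode bits[15:11]=0xb: jz/J
  [10:0] imm=2042 (s11→-6) = #-6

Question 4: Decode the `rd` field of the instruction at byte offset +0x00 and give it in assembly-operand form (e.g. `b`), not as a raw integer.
b

off 0x00: read 1a 00 as big → 0x1a00
  opcode bits[15:11]=0x3: neg/R
  [10:9] rd=1 = b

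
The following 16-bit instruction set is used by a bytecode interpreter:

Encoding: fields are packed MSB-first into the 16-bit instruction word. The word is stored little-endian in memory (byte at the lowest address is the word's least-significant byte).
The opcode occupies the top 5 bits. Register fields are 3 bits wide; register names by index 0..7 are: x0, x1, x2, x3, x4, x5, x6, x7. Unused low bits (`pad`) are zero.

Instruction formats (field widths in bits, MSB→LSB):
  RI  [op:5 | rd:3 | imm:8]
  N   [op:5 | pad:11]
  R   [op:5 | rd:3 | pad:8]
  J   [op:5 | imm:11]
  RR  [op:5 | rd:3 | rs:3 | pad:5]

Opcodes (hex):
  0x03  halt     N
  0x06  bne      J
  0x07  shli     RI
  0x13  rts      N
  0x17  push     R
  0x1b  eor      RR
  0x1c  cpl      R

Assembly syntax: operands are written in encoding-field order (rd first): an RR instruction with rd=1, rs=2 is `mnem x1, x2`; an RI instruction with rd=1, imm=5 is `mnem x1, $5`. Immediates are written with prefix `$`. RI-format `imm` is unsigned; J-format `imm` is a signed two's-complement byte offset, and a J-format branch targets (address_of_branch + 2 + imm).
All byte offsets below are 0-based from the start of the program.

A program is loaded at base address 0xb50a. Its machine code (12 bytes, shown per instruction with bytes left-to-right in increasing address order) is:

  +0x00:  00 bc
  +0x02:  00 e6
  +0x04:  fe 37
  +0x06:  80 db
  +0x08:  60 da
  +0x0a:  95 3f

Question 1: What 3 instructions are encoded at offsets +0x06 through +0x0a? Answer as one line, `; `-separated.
eor x3, x4; eor x2, x3; shli x7, $149

off 0x06: read 80 db as little → 0xdb80
  opcode bits[15:11]=0x1b: eor/RR
  [10:8] rd=3 = x3
  [7:5] rs=4 = x4
off 0x08: read 60 da as little → 0xda60
  opcode bits[15:11]=0x1b: eor/RR
  [10:8] rd=2 = x2
  [7:5] rs=3 = x3
off 0x0a: read 95 3f as little → 0x3f95
  opcode bits[15:11]=0x7: shli/RI
  [10:8] rd=7 = x7
  [7:0] imm=149 = $149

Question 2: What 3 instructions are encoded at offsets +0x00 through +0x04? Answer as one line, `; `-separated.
push x4; cpl x6; bne $-2

off 0x00: read 00 bc as little → 0xbc00
  top 5b → 0x17 → push [R]
  [10:8] rd=4 = x4
off 0x02: read 00 e6 as little → 0xe600
  top 5b → 0x1c → cpl [R]
  [10:8] rd=6 = x6
off 0x04: read fe 37 as little → 0x37fe
  top 5b → 0x6 → bne [J]
  [10:0] imm=2046 (s11→-2) = $-2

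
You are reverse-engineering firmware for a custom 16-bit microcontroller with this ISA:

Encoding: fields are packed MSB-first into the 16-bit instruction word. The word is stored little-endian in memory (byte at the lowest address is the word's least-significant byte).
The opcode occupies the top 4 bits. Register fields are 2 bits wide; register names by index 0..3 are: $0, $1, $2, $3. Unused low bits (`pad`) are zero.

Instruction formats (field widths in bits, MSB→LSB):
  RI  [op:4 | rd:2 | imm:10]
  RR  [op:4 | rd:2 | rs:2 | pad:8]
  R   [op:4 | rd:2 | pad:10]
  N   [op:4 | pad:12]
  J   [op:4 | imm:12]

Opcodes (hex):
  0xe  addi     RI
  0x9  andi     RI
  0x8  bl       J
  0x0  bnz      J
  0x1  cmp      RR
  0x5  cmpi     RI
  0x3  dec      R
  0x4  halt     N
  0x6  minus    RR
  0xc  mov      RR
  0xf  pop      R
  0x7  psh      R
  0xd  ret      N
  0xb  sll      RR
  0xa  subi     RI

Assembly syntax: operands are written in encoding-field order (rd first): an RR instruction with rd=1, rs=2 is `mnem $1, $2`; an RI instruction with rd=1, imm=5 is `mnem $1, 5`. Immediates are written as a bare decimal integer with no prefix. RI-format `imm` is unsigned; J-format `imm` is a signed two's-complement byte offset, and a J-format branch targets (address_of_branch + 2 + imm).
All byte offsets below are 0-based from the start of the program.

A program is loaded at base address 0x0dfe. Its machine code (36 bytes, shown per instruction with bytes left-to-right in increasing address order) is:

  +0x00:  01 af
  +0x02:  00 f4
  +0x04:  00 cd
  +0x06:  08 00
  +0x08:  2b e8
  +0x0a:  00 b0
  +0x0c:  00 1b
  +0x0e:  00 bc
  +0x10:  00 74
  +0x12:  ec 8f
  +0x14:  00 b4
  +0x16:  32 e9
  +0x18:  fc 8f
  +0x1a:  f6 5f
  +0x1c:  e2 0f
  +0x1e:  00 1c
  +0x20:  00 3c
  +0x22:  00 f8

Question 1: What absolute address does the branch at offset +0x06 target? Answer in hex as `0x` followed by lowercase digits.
+0x06: 08 00 ⇒ word 0x0008 (little)
  opcode bits[15:12]=0x0: bnz/J
  [11:0] imm=8 = 8
  target = base 0x0dfe + off 0x06 + 2 + imm 8 = 0x0e0e

0x0e0e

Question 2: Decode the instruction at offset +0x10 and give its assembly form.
psh $1

@+10  little-endian(00 74) = 0x7400
  top 4b → 0x7 → psh [R]
  rd: (w>>10)&0x3=0x1 → $1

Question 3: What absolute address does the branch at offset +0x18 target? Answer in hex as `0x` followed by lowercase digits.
0x0e14

@+18  little-endian(fc 8f) = 0x8ffc
  top 4b → 0x8 → bl [J]
  [11:0] imm=4092 (s12→-4) = -4
  target = base 0x0dfe + off 0x18 + 2 + imm -4 = 0x0e14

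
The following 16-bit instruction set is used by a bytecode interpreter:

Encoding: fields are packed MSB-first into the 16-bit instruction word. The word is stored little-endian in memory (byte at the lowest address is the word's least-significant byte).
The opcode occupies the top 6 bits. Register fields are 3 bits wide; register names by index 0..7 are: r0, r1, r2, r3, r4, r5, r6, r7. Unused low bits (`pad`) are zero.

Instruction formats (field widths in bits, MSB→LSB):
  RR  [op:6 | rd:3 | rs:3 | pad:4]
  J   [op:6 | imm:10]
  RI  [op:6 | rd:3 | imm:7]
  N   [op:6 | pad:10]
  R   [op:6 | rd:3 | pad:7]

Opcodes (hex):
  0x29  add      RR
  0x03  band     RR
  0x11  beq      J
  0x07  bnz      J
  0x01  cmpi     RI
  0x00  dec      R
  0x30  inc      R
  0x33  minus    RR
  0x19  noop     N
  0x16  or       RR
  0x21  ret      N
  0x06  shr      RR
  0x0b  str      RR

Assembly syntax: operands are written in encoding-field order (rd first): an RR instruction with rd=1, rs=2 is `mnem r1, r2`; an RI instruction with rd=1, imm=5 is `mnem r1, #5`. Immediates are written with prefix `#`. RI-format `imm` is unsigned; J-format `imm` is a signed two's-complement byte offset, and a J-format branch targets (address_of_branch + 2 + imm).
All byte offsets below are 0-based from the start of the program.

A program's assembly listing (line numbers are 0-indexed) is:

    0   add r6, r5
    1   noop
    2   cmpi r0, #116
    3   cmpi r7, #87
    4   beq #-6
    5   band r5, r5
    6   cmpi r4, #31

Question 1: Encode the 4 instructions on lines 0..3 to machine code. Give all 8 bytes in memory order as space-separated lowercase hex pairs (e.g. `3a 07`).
50 a7 00 64 74 04 d7 07

0. add fields op=0x29:6|rd=6:3|rs=5:3|pad=0:4 → word a750h → 50 a7
1. noop fields op=0x19:6|pad=0:10 → word 6400h → 00 64
2. cmpi fields op=0x1:6|rd=0:3|imm=116:7 → word 0474h → 74 04
3. cmpi fields op=0x1:6|rd=7:3|imm=87:7 → word 07d7h → d7 07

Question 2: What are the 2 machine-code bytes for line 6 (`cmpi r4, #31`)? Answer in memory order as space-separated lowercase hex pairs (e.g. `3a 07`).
1f 06

L6: cmpi op=0x1:6|rd=4:3|imm=31:7 ⇒ 0x061f ⇒ little 1f 06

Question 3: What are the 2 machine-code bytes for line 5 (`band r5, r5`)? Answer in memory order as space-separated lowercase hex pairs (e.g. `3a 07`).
d0 0e

line 5 (band): pack op=0x3:6|rd=5:3|rs=5:3|pad=0:4 = 0x0ed0; little→ d0 0e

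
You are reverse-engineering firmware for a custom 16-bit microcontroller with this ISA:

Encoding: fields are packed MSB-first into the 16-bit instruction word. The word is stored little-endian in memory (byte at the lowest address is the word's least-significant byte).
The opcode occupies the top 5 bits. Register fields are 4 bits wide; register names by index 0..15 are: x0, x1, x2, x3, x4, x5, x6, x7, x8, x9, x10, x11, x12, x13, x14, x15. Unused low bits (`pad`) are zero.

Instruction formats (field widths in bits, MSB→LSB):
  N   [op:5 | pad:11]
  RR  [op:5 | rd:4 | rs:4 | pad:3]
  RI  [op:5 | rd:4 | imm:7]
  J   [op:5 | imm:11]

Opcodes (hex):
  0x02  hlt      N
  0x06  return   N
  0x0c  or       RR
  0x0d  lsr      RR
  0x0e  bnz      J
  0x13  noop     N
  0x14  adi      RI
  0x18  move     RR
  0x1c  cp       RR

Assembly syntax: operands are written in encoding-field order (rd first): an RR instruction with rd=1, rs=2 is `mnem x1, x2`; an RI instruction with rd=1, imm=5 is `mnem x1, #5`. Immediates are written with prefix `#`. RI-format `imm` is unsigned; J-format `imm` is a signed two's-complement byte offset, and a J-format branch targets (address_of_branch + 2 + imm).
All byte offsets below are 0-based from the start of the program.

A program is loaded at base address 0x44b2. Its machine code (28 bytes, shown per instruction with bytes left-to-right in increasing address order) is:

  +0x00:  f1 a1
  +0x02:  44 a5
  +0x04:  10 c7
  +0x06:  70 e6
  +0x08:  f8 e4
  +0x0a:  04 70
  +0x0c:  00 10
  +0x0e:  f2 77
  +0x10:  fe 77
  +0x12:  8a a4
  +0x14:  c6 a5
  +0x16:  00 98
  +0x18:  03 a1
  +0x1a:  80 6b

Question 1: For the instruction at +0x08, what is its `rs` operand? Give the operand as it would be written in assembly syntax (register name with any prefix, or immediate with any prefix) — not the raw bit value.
x15

[08] f8 e4 → 0xe4f8
  op=0xe4f8>>11=0x1c ⇒ cp (RR)
  [10:7] rd=9 = x9
  [6:3] rs=15 = x15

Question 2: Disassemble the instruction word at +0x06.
off 0x06: read 70 e6 as little → 0xe670
  op=0xe670>>11=0x1c ⇒ cp (RR)
  rd@[10:7]=0xc ⇒ x12
  rs@[6:3]=0xe ⇒ x14

cp x12, x14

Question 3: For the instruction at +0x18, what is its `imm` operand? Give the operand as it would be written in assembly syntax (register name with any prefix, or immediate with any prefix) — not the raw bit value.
#3

off 0x18: read 03 a1 as little → 0xa103
  top 5b → 0x14 → adi [RI]
  [10:7] rd=2 = x2
  [6:0] imm=3 = #3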